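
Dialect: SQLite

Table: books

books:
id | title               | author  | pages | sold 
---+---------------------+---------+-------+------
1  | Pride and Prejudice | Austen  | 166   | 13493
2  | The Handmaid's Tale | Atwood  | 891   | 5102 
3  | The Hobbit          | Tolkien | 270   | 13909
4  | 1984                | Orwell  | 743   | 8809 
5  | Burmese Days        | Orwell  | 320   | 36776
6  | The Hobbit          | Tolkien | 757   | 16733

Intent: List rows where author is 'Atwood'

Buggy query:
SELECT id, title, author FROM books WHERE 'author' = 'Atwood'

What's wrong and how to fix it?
Bug: Single quotes denote string literals in SQL; the column name is being compared as a constant string

Fix: Remove the quotes around the column name (or use double quotes for an identifier)

Corrected query:
SELECT id, title, author FROM books WHERE author = 'Atwood'

Result:
id | title               | author
---+---------------------+-------
2  | The Handmaid's Tale | Atwood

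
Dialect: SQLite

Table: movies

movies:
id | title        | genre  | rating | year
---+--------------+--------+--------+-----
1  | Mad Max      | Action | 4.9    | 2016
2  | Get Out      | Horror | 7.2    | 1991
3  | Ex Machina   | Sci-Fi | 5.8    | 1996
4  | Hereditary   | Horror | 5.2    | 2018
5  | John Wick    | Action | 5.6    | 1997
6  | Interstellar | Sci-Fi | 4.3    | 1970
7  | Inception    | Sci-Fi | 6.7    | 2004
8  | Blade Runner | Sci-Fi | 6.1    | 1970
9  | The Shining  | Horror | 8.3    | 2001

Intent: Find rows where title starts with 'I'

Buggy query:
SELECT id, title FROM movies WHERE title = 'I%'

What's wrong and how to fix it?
Bug: Wildcards only work with LIKE; '=' treats '%' as a literal character

Fix: Replace '=' with LIKE so 'I%' is treated as a pattern

Corrected query:
SELECT id, title FROM movies WHERE title LIKE 'I%'

Result:
id | title       
---+-------------
6  | Interstellar
7  | Inception   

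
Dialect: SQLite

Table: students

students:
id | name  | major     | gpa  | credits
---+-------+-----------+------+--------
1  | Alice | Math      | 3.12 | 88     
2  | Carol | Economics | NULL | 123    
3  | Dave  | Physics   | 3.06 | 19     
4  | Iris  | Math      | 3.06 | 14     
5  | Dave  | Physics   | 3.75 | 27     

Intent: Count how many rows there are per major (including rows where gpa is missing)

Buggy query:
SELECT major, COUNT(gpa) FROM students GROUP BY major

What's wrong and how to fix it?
Bug: COUNT(column) counts non-NULL values only; rows with NULL gpa aren't counted

Fix: Replace COUNT(gpa) with COUNT(*)

Corrected query:
SELECT major, COUNT(*) FROM students GROUP BY major

Result:
major     | COUNT(*)
----------+---------
Economics | 1       
Math      | 2       
Physics   | 2       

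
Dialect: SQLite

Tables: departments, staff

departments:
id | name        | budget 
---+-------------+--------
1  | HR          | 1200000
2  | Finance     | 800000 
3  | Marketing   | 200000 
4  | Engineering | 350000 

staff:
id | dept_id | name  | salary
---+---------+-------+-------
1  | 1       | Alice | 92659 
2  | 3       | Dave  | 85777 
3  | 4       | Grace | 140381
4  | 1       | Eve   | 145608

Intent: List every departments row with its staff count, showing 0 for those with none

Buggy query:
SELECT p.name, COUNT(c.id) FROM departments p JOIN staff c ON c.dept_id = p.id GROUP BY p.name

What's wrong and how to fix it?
Bug: INNER JOIN drops departments rows that have no matching staff rows

Fix: Switch to LEFT JOIN to retain unmatched parent rows

Corrected query:
SELECT p.name, COUNT(c.id) FROM departments p LEFT JOIN staff c ON c.dept_id = p.id GROUP BY p.name

Result:
name        | COUNT(c.id)
------------+------------
Engineering | 1          
Finance     | 0          
HR          | 2          
Marketing   | 1          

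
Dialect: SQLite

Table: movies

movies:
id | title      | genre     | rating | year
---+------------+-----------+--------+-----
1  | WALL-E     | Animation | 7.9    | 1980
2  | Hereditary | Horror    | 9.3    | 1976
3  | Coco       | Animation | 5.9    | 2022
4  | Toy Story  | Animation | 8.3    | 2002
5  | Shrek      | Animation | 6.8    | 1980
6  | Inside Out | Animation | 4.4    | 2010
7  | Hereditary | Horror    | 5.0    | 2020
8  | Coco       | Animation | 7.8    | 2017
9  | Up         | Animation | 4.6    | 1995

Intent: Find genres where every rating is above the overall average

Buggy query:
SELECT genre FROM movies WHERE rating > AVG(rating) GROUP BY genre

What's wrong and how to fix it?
Bug: WHERE evaluates per row before aggregation, so AVG() is unavailable

Fix: Compute the overall average in a scalar subquery and compare each group's MIN against it in HAVING

Corrected query:
SELECT genre FROM movies GROUP BY genre HAVING MIN(rating) > (SELECT AVG(rating) FROM movies)

Result:
(no rows)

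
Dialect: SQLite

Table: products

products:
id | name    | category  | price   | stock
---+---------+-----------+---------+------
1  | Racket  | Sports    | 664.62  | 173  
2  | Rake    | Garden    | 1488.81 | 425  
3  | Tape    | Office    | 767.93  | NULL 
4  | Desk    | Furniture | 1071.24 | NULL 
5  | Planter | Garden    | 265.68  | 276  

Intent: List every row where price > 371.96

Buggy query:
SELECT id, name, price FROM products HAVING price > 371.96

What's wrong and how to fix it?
Bug: HAVING filters the output of aggregation, but this query has no GROUP BY and no aggregate functions, so SQLite rejects it (HAVING clause on a non-aggregate query); the condition here is per row

Fix: Use WHERE for row-level filtering

Corrected query:
SELECT id, name, price FROM products WHERE price > 371.96

Result:
id | name   | price  
---+--------+--------
1  | Racket | 664.62 
2  | Rake   | 1488.81
3  | Tape   | 767.93 
4  | Desk   | 1071.24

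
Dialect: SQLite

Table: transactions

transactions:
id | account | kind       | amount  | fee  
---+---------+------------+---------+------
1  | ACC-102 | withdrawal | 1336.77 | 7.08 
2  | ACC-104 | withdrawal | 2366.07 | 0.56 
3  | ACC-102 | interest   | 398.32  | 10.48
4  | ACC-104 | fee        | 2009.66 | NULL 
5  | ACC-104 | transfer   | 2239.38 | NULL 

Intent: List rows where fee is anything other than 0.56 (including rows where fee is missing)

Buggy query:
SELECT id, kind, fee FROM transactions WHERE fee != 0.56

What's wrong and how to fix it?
Bug: Inequality against NULL is unknown, not true; rows with NULL are dropped

Fix: Handle NULL separately with IS NULL alongside the inequality

Corrected query:
SELECT id, kind, fee FROM transactions WHERE fee != 0.56 OR fee IS NULL

Result:
id | kind       | fee  
---+------------+------
1  | withdrawal | 7.08 
3  | interest   | 10.48
4  | fee        | NULL 
5  | transfer   | NULL 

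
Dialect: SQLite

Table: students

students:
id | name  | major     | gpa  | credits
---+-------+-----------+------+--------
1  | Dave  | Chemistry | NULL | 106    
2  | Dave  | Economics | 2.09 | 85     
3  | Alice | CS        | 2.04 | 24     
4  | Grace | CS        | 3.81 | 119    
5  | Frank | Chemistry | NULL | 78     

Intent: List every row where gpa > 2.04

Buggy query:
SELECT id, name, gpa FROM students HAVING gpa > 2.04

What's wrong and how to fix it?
Bug: HAVING filters the output of aggregation, but this query has no GROUP BY and no aggregate functions, so SQLite rejects it (HAVING clause on a non-aggregate query); the condition here is per row

Fix: Replace HAVING with WHERE since the condition applies to individual rows

Corrected query:
SELECT id, name, gpa FROM students WHERE gpa > 2.04

Result:
id | name  | gpa 
---+-------+-----
2  | Dave  | 2.09
4  | Grace | 3.81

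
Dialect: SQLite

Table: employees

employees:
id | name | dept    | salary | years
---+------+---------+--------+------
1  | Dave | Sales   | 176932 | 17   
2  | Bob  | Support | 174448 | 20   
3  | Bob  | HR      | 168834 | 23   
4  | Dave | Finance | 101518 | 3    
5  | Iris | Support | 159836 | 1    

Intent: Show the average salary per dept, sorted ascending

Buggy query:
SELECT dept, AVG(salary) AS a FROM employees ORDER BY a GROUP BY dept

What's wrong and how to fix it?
Bug: ORDER BY appears before GROUP BY; SQL clause order requires GROUP BY first

Fix: Move ORDER BY to the end, after GROUP BY

Corrected query:
SELECT dept, AVG(salary) AS a FROM employees GROUP BY dept ORDER BY a

Result:
dept    | a     
--------+-------
Finance | 101518
Support | 167142
HR      | 168834
Sales   | 176932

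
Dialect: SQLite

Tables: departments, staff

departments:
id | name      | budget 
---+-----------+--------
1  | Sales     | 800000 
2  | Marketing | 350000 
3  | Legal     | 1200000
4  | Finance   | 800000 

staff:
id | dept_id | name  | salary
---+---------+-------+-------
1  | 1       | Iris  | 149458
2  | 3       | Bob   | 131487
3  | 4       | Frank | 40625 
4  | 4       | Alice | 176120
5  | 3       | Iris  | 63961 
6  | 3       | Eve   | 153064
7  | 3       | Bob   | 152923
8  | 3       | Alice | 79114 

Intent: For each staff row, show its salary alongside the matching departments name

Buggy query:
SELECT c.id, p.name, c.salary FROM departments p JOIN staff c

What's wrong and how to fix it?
Bug: JOIN with no ON clause produces a cartesian product; every staff row pairs with every departments row

Fix: Specify the join condition linking the foreign key to the parent id

Corrected query:
SELECT c.id, p.name, c.salary FROM departments p JOIN staff c ON c.dept_id = p.id

Result:
id | name    | salary
---+---------+-------
1  | Sales   | 149458
2  | Legal   | 131487
3  | Finance | 40625 
4  | Finance | 176120
5  | Legal   | 63961 
6  | Legal   | 153064
7  | Legal   | 152923
8  | Legal   | 79114 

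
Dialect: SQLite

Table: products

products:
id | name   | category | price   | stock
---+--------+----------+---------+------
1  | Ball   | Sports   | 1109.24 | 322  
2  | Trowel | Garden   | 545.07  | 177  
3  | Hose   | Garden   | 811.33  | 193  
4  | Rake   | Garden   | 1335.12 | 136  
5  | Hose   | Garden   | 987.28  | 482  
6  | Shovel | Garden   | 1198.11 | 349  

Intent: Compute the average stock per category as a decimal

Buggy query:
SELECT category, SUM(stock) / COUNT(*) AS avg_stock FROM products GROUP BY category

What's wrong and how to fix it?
Bug: SUM(stock) and COUNT(*) are both integers; the division truncates the fractional part

Fix: Cast one side to REAL so the division keeps the fractional part

Corrected query:
SELECT category, SUM(stock) * 1.0 / COUNT(*) AS avg_stock FROM products GROUP BY category

Result:
category | avg_stock
---------+----------
Garden   | 267.4    
Sports   | 322      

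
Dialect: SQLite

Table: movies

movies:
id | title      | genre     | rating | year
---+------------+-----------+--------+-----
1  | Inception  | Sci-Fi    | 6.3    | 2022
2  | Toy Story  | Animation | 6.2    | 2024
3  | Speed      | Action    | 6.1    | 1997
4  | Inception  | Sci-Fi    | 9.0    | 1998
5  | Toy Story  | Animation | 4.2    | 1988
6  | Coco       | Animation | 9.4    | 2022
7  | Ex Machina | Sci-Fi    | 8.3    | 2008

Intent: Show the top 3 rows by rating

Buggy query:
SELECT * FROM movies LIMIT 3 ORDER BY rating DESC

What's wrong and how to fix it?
Bug: LIMIT must come after ORDER BY

Fix: Swap the clauses: ORDER BY first, then LIMIT

Corrected query:
SELECT * FROM movies ORDER BY rating DESC LIMIT 3

Result:
id | title      | genre     | rating | year
---+------------+-----------+--------+-----
6  | Coco       | Animation | 9.4    | 2022
4  | Inception  | Sci-Fi    | 9      | 1998
7  | Ex Machina | Sci-Fi    | 8.3    | 2008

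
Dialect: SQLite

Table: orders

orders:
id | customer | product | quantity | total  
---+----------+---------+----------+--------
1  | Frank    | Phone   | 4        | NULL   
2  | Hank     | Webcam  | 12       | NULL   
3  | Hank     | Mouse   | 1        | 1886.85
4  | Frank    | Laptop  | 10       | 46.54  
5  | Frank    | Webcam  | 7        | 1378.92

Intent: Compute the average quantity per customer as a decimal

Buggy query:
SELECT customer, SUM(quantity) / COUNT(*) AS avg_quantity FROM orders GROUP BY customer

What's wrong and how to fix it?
Bug: SUM(quantity) and COUNT(*) are both integers; the division truncates the fractional part

Fix: Cast one side to REAL so the division keeps the fractional part

Corrected query:
SELECT customer, SUM(quantity) * 1.0 / COUNT(*) AS avg_quantity FROM orders GROUP BY customer

Result:
customer | avg_quantity
---------+-------------
Frank    | 7           
Hank     | 6.5         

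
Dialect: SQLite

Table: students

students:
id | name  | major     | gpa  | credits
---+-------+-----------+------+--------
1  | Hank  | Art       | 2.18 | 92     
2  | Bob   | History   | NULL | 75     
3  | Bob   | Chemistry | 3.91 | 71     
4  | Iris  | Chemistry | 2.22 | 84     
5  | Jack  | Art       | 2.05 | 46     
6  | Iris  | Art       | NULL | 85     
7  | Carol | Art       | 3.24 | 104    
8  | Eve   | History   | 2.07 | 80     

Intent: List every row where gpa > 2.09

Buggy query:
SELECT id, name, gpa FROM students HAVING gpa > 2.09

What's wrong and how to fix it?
Bug: This is a non-aggregate query (no GROUP BY, no aggregates), so in SQLite the HAVING clause is invalid here; a row-level condition belongs in WHERE

Fix: Replace HAVING with WHERE since the condition applies to individual rows

Corrected query:
SELECT id, name, gpa FROM students WHERE gpa > 2.09

Result:
id | name  | gpa 
---+-------+-----
1  | Hank  | 2.18
3  | Bob   | 3.91
4  | Iris  | 2.22
7  | Carol | 3.24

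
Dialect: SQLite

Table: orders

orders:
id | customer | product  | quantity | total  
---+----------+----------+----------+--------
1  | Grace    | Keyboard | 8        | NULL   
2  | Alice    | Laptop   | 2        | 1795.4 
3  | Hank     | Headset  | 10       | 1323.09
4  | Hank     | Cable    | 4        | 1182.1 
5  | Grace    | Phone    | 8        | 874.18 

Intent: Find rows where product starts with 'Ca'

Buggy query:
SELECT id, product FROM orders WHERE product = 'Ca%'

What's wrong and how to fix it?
Bug: '=' compares the literal string including the % character; pattern matching needs LIKE

Fix: Use LIKE for wildcard pattern matching

Corrected query:
SELECT id, product FROM orders WHERE product LIKE 'Ca%'

Result:
id | product
---+--------
4  | Cable  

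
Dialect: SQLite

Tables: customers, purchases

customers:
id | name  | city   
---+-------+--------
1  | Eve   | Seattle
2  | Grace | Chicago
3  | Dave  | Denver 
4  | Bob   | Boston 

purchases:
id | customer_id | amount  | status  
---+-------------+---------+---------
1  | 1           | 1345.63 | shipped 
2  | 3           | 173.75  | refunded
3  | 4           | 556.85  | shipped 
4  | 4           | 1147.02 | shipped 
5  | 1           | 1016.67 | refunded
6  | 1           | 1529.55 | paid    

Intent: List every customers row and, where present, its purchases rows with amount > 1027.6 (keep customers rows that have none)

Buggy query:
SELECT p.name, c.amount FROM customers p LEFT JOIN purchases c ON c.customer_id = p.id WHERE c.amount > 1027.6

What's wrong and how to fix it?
Bug: A WHERE condition on the right-hand table after LEFT JOIN drops unmatched parents

Fix: Move the right-table condition into the ON clause so unmatched parents are kept

Corrected query:
SELECT p.name, c.amount FROM customers p LEFT JOIN purchases c ON c.customer_id = p.id AND c.amount > 1027.6

Result:
name  | amount 
------+--------
Eve   | 1345.63
Eve   | 1529.55
Grace | NULL   
Dave  | NULL   
Bob   | 1147.02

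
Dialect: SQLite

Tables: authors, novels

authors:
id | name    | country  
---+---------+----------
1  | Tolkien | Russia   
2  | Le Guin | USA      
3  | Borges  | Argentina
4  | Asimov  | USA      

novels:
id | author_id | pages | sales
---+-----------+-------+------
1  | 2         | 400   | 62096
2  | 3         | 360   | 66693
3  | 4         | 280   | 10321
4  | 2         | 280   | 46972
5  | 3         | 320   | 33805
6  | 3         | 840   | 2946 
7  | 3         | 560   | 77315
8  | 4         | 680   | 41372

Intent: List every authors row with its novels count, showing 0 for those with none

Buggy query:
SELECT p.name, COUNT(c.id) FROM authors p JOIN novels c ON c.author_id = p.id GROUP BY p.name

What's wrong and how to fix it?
Bug: INNER JOIN drops authors rows that have no matching novels rows

Fix: Use LEFT JOIN so parents without children still appear (COUNT(c.id) gives 0)

Corrected query:
SELECT p.name, COUNT(c.id) FROM authors p LEFT JOIN novels c ON c.author_id = p.id GROUP BY p.name

Result:
name    | COUNT(c.id)
--------+------------
Asimov  | 2          
Borges  | 4          
Le Guin | 2          
Tolkien | 0          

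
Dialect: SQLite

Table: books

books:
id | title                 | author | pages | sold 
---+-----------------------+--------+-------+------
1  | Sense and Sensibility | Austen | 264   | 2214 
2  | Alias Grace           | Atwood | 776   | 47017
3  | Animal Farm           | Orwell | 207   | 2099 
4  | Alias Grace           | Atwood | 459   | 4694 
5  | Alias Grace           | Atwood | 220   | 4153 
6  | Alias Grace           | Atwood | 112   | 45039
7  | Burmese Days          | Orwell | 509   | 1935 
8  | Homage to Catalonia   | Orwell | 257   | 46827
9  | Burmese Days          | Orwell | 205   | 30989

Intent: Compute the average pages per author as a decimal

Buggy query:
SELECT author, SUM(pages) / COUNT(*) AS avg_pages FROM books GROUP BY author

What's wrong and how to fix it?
Bug: Both operands are integers, so '/' performs integer division and truncates

Fix: Cast one side to REAL so the division keeps the fractional part

Corrected query:
SELECT author, SUM(pages) * 1.0 / COUNT(*) AS avg_pages FROM books GROUP BY author

Result:
author | avg_pages
-------+----------
Atwood | 391.75   
Austen | 264      
Orwell | 294.5    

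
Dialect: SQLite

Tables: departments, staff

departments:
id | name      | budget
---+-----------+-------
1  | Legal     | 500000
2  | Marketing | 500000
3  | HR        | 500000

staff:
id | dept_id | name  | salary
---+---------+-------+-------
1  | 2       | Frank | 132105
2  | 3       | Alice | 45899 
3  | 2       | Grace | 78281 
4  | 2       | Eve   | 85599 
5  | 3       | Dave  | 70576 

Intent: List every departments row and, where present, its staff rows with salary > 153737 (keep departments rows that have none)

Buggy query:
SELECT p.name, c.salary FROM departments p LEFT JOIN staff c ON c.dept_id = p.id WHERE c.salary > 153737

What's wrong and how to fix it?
Bug: Filtering c.salary in WHERE discards the NULL rows produced by LEFT JOIN, turning it into an inner join

Fix: Put 'c.salary > 153737' in the JOIN's ON clause instead of WHERE

Corrected query:
SELECT p.name, c.salary FROM departments p LEFT JOIN staff c ON c.dept_id = p.id AND c.salary > 153737

Result:
name      | salary
----------+-------
Legal     | NULL  
Marketing | NULL  
HR        | NULL  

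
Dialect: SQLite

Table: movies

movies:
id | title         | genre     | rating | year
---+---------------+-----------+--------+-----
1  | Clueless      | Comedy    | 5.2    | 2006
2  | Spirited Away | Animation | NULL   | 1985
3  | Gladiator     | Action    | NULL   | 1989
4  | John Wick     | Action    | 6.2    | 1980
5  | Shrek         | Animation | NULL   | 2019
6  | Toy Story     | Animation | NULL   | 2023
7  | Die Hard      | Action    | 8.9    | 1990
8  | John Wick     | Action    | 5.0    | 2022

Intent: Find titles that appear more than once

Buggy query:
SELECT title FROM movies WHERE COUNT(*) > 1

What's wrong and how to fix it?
Bug: COUNT(*) is an aggregate and cannot be used in WHERE

Fix: GROUP BY title, then filter groups with HAVING COUNT(*) > 1

Corrected query:
SELECT title FROM movies GROUP BY title HAVING COUNT(*) > 1

Result:
title    
---------
John Wick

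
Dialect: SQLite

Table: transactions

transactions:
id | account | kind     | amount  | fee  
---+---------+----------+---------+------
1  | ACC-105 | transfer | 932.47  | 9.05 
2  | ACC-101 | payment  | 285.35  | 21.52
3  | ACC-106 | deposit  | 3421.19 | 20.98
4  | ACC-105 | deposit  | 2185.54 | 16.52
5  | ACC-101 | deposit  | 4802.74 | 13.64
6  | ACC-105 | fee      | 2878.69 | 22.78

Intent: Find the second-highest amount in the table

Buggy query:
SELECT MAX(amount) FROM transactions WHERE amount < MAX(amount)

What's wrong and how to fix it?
Bug: MAX(amount) on the right of the comparison is an aggregate-in-WHERE error

Fix: Compute the overall MAX in a subquery, then take MAX of rows below it

Corrected query:
SELECT MAX(amount) FROM transactions WHERE amount < (SELECT MAX(amount) FROM transactions)

Result:
MAX(amount)
-----------
3421.19    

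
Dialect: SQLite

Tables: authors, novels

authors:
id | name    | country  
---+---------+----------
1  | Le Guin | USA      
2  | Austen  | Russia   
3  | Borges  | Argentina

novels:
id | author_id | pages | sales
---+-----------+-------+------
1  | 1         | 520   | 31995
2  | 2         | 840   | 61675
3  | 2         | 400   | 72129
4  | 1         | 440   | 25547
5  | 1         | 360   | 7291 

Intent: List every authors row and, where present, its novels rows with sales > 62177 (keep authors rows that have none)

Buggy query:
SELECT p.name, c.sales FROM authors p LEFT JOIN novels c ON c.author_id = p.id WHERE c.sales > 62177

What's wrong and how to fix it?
Bug: Filtering c.sales in WHERE discards the NULL rows produced by LEFT JOIN, turning it into an inner join

Fix: Move the right-table condition into the ON clause so unmatched parents are kept

Corrected query:
SELECT p.name, c.sales FROM authors p LEFT JOIN novels c ON c.author_id = p.id AND c.sales > 62177

Result:
name    | sales
--------+------
Le Guin | NULL 
Austen  | 72129
Borges  | NULL 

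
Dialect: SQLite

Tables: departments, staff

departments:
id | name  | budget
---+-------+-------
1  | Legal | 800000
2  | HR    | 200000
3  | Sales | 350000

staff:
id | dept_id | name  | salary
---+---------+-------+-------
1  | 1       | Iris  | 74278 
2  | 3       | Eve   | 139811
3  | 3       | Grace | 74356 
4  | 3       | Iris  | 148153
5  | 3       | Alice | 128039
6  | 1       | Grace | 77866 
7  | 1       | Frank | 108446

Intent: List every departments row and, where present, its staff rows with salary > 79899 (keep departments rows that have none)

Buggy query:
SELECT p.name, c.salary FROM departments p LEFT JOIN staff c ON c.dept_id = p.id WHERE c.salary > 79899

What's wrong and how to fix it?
Bug: Filtering c.salary in WHERE discards the NULL rows produced by LEFT JOIN, turning it into an inner join

Fix: Put 'c.salary > 79899' in the JOIN's ON clause instead of WHERE

Corrected query:
SELECT p.name, c.salary FROM departments p LEFT JOIN staff c ON c.dept_id = p.id AND c.salary > 79899

Result:
name  | salary
------+-------
Legal | 108446
HR    | NULL  
Sales | 128039
Sales | 139811
Sales | 148153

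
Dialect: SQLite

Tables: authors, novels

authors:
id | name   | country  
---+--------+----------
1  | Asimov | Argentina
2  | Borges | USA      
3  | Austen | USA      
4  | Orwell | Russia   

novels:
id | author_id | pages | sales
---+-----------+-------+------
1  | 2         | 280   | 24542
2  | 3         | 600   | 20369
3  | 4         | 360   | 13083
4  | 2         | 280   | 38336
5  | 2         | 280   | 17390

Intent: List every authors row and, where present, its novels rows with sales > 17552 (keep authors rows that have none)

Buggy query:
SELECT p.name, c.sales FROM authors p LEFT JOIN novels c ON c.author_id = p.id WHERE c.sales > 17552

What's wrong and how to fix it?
Bug: Filtering c.sales in WHERE discards the NULL rows produced by LEFT JOIN, turning it into an inner join

Fix: Move the right-table condition into the ON clause so unmatched parents are kept

Corrected query:
SELECT p.name, c.sales FROM authors p LEFT JOIN novels c ON c.author_id = p.id AND c.sales > 17552

Result:
name   | sales
-------+------
Asimov | NULL 
Borges | 24542
Borges | 38336
Austen | 20369
Orwell | NULL 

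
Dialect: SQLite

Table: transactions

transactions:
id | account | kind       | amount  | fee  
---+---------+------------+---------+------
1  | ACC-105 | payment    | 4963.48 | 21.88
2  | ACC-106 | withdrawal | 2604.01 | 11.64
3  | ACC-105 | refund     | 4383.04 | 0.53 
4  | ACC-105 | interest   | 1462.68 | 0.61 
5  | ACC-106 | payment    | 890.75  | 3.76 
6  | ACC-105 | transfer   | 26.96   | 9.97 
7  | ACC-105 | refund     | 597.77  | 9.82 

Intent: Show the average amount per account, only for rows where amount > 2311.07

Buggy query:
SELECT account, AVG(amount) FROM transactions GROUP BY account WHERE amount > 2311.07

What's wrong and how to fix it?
Bug: Row-level WHERE must come before GROUP BY in the clause order

Fix: Move the WHERE clause before GROUP BY

Corrected query:
SELECT account, AVG(amount) FROM transactions WHERE amount > 2311.07 GROUP BY account

Result:
account | AVG(amount)
--------+------------
ACC-105 | 4673.26    
ACC-106 | 2604.01    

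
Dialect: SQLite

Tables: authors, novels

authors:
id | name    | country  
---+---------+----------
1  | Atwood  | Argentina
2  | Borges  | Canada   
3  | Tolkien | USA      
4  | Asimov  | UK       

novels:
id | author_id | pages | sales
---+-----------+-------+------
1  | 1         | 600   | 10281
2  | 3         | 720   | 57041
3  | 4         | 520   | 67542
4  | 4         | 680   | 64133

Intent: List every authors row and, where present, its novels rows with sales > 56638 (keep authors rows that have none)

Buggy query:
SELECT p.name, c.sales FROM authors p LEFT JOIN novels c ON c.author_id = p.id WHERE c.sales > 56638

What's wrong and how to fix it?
Bug: Filtering c.sales in WHERE discards the NULL rows produced by LEFT JOIN, turning it into an inner join

Fix: Put 'c.sales > 56638' in the JOIN's ON clause instead of WHERE

Corrected query:
SELECT p.name, c.sales FROM authors p LEFT JOIN novels c ON c.author_id = p.id AND c.sales > 56638

Result:
name    | sales
--------+------
Atwood  | NULL 
Borges  | NULL 
Tolkien | 57041
Asimov  | 64133
Asimov  | 67542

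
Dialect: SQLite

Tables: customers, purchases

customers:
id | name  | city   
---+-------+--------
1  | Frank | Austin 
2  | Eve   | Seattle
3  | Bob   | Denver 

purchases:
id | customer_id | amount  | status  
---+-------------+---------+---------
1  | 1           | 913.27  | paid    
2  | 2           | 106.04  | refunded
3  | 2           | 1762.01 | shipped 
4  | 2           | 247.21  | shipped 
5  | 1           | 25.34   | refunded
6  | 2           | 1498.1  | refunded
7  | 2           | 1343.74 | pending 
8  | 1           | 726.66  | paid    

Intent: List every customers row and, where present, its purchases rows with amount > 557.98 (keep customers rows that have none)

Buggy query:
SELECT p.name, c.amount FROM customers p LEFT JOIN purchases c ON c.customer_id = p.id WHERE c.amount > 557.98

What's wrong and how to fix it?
Bug: Filtering c.amount in WHERE discards the NULL rows produced by LEFT JOIN, turning it into an inner join

Fix: Move the right-table condition into the ON clause so unmatched parents are kept

Corrected query:
SELECT p.name, c.amount FROM customers p LEFT JOIN purchases c ON c.customer_id = p.id AND c.amount > 557.98

Result:
name  | amount 
------+--------
Frank | 726.66 
Frank | 913.27 
Eve   | 1343.74
Eve   | 1498.1 
Eve   | 1762.01
Bob   | NULL   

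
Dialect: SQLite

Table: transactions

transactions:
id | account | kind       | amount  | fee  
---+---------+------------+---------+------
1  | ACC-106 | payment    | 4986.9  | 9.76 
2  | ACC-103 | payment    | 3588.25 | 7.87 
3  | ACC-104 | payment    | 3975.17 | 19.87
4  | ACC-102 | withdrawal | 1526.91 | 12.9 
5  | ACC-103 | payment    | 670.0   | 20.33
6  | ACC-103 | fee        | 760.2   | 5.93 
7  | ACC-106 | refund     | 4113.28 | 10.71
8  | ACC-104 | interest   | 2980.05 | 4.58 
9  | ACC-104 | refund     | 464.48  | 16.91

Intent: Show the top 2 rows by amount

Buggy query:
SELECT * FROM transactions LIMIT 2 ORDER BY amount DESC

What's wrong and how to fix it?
Bug: ORDER BY cannot follow LIMIT; LIMIT is the final clause

Fix: Sort with ORDER BY, then apply LIMIT

Corrected query:
SELECT * FROM transactions ORDER BY amount DESC LIMIT 2

Result:
id | account | kind    | amount  | fee  
---+---------+---------+---------+------
1  | ACC-106 | payment | 4986.9  | 9.76 
7  | ACC-106 | refund  | 4113.28 | 10.71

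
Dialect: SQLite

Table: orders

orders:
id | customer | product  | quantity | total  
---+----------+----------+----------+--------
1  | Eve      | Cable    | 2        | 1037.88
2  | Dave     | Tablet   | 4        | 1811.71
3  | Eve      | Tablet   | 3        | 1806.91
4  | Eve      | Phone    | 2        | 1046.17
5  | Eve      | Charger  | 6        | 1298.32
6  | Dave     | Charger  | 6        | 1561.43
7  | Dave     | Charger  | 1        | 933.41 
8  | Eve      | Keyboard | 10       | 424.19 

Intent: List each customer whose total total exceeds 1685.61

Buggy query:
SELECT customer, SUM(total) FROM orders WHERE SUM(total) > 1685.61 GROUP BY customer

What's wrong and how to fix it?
Bug: Aggregate functions cannot appear in a WHERE clause

Fix: Move the aggregate condition to a HAVING clause

Corrected query:
SELECT customer, SUM(total) FROM orders GROUP BY customer HAVING SUM(total) > 1685.61

Result:
customer | SUM(total)
---------+-----------
Dave     | 4306.55   
Eve      | 5613.47   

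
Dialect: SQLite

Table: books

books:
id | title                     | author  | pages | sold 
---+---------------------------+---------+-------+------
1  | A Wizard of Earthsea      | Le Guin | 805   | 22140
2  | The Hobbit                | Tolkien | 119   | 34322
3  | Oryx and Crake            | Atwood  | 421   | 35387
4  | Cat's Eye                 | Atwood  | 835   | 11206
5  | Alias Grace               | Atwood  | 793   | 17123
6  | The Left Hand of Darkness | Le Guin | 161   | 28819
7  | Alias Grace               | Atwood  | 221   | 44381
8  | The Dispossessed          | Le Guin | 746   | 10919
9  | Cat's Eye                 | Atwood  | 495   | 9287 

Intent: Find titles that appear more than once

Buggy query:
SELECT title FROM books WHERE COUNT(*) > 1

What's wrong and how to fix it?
Bug: COUNT(*) is an aggregate and cannot be used in WHERE

Fix: Group first, then use HAVING for the count condition

Corrected query:
SELECT title FROM books GROUP BY title HAVING COUNT(*) > 1

Result:
title      
-----------
Alias Grace
Cat's Eye  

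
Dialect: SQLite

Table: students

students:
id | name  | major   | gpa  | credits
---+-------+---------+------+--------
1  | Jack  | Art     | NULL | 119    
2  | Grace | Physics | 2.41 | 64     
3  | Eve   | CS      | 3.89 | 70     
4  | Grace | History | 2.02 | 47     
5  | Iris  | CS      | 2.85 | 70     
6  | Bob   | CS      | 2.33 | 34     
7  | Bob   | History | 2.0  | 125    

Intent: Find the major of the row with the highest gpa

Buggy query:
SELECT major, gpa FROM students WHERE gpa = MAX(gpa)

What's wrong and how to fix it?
Bug: WHERE is evaluated per row; an aggregate over the whole table isn't defined there

Fix: Use a subquery: WHERE gpa = (SELECT MAX(gpa) FROM students)

Corrected query:
SELECT major, gpa FROM students WHERE gpa = (SELECT MAX(gpa) FROM students)

Result:
major | gpa 
------+-----
CS    | 3.89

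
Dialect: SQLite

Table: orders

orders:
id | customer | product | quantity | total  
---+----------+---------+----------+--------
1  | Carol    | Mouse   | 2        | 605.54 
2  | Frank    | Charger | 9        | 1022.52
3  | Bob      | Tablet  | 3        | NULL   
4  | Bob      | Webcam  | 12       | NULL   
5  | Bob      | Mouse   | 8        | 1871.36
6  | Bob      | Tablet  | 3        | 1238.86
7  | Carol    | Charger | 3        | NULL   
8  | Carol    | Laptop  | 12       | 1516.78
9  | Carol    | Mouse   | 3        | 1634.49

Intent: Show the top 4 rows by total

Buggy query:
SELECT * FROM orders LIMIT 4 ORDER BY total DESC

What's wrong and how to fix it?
Bug: LIMIT must come after ORDER BY

Fix: Sort with ORDER BY, then apply LIMIT

Corrected query:
SELECT * FROM orders ORDER BY total DESC LIMIT 4

Result:
id | customer | product | quantity | total  
---+----------+---------+----------+--------
5  | Bob      | Mouse   | 8        | 1871.36
9  | Carol    | Mouse   | 3        | 1634.49
8  | Carol    | Laptop  | 12       | 1516.78
6  | Bob      | Tablet  | 3        | 1238.86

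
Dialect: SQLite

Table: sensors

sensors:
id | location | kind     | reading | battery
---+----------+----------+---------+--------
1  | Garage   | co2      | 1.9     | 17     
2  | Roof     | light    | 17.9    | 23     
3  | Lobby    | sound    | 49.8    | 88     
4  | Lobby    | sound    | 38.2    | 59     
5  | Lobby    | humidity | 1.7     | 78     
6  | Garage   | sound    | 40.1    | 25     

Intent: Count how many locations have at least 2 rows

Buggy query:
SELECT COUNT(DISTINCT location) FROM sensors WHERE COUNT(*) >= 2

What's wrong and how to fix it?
Bug: WHERE filters individual rows, not groups, so a group-level COUNT is invalid there

Fix: Group first with HAVING COUNT(*) >= 2, then COUNT the resulting groups

Corrected query:
SELECT COUNT(*) FROM (SELECT location FROM sensors GROUP BY location HAVING COUNT(*) >= 2)

Result:
COUNT(*)
--------
2       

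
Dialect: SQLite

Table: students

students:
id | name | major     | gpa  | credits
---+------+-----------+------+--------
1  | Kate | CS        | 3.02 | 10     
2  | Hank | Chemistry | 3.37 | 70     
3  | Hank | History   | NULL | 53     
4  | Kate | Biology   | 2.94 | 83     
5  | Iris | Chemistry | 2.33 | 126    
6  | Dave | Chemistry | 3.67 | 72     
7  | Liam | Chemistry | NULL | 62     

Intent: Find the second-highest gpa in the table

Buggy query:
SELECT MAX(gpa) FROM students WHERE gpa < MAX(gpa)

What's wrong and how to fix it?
Bug: The inner MAX is an aggregate inside WHERE, which is not allowed

Fix: Put the inner MAX in a scalar subquery

Corrected query:
SELECT MAX(gpa) FROM students WHERE gpa < (SELECT MAX(gpa) FROM students)

Result:
MAX(gpa)
--------
3.37    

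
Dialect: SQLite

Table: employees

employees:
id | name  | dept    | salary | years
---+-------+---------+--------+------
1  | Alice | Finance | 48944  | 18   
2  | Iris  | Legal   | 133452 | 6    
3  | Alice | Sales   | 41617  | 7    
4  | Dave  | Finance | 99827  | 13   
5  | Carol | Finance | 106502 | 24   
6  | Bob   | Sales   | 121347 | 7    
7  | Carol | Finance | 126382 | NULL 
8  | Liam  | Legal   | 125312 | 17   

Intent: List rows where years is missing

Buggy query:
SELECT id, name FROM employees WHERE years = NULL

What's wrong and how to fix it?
Bug: Comparing to NULL with '=' never matches; NULL = NULL is unknown, not true

Fix: Replace '= NULL' with 'IS NULL'

Corrected query:
SELECT id, name FROM employees WHERE years IS NULL

Result:
id | name 
---+------
7  | Carol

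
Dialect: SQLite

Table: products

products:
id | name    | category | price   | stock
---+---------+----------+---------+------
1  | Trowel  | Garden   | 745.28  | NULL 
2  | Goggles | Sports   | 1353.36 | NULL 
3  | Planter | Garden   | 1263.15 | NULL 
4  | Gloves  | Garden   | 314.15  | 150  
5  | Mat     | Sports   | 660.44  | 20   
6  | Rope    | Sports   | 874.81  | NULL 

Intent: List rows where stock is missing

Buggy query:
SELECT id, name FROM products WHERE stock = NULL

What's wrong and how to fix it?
Bug: Comparing to NULL with '=' never matches; NULL = NULL is unknown, not true

Fix: Replace '= NULL' with 'IS NULL'

Corrected query:
SELECT id, name FROM products WHERE stock IS NULL

Result:
id | name   
---+--------
1  | Trowel 
2  | Goggles
3  | Planter
6  | Rope   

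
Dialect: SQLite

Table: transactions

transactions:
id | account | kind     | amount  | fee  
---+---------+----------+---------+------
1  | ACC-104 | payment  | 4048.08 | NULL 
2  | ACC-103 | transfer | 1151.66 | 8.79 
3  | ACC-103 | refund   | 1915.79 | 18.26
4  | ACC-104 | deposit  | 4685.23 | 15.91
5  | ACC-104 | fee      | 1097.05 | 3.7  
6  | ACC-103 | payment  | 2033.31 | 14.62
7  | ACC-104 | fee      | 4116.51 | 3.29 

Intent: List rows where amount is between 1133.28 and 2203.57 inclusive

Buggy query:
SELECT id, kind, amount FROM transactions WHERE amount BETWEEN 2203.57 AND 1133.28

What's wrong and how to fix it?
Bug: BETWEEN expects the lower bound first; with 2203.57 AND 1133.28 the range is empty

Fix: Write BETWEEN 1133.28 AND 2203.57

Corrected query:
SELECT id, kind, amount FROM transactions WHERE amount BETWEEN 1133.28 AND 2203.57

Result:
id | kind     | amount 
---+----------+--------
2  | transfer | 1151.66
3  | refund   | 1915.79
6  | payment  | 2033.31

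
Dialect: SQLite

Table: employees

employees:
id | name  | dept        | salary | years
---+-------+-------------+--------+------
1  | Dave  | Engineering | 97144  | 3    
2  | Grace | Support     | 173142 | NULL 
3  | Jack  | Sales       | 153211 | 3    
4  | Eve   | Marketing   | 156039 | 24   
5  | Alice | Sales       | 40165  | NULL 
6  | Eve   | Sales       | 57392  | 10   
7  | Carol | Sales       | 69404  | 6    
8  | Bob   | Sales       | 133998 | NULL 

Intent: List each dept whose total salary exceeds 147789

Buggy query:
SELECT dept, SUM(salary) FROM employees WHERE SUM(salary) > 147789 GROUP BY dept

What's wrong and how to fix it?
Bug: Aggregate functions cannot appear in a WHERE clause

Fix: Move the aggregate condition to a HAVING clause

Corrected query:
SELECT dept, SUM(salary) FROM employees GROUP BY dept HAVING SUM(salary) > 147789

Result:
dept      | SUM(salary)
----------+------------
Marketing | 156039     
Sales     | 454170     
Support   | 173142     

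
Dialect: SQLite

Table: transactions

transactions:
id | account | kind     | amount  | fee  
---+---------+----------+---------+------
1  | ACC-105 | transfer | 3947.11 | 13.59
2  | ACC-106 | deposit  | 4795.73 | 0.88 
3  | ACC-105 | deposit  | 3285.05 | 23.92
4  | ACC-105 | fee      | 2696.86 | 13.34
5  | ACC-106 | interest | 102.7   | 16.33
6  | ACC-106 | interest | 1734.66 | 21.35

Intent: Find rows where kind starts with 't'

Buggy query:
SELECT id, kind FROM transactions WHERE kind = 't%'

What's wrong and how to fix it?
Bug: Wildcards only work with LIKE; '=' treats '%' as a literal character

Fix: Replace '=' with LIKE so 't%' is treated as a pattern

Corrected query:
SELECT id, kind FROM transactions WHERE kind LIKE 't%'

Result:
id | kind    
---+---------
1  | transfer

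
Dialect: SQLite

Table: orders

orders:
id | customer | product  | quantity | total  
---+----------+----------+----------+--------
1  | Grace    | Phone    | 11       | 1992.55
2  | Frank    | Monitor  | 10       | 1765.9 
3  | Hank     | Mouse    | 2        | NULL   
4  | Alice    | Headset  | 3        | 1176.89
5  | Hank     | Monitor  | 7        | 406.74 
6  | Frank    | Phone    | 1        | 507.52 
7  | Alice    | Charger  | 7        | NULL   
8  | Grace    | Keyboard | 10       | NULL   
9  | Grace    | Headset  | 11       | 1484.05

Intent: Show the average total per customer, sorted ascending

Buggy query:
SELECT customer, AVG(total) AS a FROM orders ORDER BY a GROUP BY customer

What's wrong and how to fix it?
Bug: ORDER BY appears before GROUP BY; SQL clause order requires GROUP BY first

Fix: Reorder: SELECT … FROM … GROUP BY … ORDER BY …

Corrected query:
SELECT customer, AVG(total) AS a FROM orders GROUP BY customer ORDER BY a

Result:
customer | a      
---------+--------
Hank     | 406.74 
Frank    | 1136.71
Alice    | 1176.89
Grace    | 1738.3 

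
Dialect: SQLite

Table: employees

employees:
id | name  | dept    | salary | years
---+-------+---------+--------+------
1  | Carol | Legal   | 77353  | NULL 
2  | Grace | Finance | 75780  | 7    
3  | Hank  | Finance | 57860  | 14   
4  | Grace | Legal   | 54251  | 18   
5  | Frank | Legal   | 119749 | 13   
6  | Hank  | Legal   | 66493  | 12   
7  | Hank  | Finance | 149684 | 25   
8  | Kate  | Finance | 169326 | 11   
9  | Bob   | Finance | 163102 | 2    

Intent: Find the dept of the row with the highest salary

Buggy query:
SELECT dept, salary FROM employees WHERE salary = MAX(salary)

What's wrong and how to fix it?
Bug: MAX(salary) is an aggregate and cannot be used directly in WHERE

Fix: Use a subquery: WHERE salary = (SELECT MAX(salary) FROM employees)

Corrected query:
SELECT dept, salary FROM employees WHERE salary = (SELECT MAX(salary) FROM employees)

Result:
dept    | salary
--------+-------
Finance | 169326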